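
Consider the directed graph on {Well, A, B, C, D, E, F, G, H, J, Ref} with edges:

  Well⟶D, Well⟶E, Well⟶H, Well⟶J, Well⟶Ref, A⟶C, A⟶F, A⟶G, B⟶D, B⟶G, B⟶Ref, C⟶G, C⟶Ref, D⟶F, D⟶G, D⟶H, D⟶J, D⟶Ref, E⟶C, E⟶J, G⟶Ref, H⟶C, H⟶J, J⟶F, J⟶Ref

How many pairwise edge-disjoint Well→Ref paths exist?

Assign every edge capacity 1; by Menger, the answer equals the max flow.
Path Well→Ref (+1); total 1.
Path Well→D→Ref (+1); total 2.
Path Well→J→Ref (+1); total 3.
Path Well→E→C→Ref (+1); total 4.
Path Well→H→C→G→Ref (+1); total 5.
No residual Well→Ref path; max flow = 5.
Certifying cut of size 5: {Well→D, Well→E, Well→H, Well→J, Well→Ref}.

5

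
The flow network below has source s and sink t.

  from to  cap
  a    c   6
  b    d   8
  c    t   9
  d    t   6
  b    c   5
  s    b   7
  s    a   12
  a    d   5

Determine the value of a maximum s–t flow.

Augment s→a→c→t: bottleneck 6, flow now 6.
Augment s→a→d→t: bottleneck 5, flow now 11.
Augment s→b→c→t: bottleneck 3, flow now 14.
Augment s→b→d→t: bottleneck 1, flow now 15.
No augmenting path remains; maximum flow = 15.
In the residual graph, reachable from s: {s, a, b, c, d}.
Min-cut edges: c→t (9), d→t (6); capacity 9 + 6 = 15.
This cut is saturated, so no flow can exceed 15.

15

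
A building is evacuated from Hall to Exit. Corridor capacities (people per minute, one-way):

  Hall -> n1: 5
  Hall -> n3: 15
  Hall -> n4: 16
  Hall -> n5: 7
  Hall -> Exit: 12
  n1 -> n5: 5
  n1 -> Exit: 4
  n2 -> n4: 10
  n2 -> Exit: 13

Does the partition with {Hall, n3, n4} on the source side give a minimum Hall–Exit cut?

No — its capacity is 24, but the minimum cut has capacity 16.

Given cut capacity: 5 + 7 + 12 = 24.
Augment Hall→Exit: bottleneck 12, flow now 12.
Augment Hall→n1→Exit: bottleneck 4, flow now 16.
No augmenting path remains; maximum flow = 16.
In the residual graph, reachable from Hall: {Hall, n1, n3, n4, n5}.
Min-cut edges: Hall→Exit (12), n1→Exit (4); capacity 12 + 4 = 16.
Cut capacity 24 exceeds the max flow 16, so it is not minimum.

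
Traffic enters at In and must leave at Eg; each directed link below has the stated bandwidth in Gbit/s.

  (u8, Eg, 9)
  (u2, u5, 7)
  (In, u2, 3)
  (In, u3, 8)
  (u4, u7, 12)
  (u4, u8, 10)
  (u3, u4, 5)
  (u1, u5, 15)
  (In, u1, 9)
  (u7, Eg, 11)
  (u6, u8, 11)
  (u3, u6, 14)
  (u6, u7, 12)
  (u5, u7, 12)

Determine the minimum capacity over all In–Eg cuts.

19

Augment In→u1→u5→u7→Eg: bottleneck 9, flow now 9.
Augment In→u2→u5→u7→Eg: bottleneck 2, flow now 11.
Augment In→u3→u4→u8→Eg: bottleneck 5, flow now 16.
Augment In→u3→u6→u8→Eg: bottleneck 3, flow now 19.
No augmenting path remains; maximum flow = 19.
By max-flow min-cut, the minimum cut capacity equals the max flow.
In the residual graph, reachable from In: {In, u1, u2, u5, u7}.
Min-cut edges: In→u3 (8), u7→Eg (11); capacity 8 + 11 = 19.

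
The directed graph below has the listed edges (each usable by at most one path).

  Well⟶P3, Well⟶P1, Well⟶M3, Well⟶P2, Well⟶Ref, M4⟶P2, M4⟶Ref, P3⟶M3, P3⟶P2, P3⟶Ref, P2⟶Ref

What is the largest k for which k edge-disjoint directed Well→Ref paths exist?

3

Assign every edge capacity 1; by Menger, the answer equals the max flow.
Path Well→Ref (+1); total 1.
Path Well→P3→Ref (+1); total 2.
Path Well→P2→Ref (+1); total 3.
No residual Well→Ref path; max flow = 3.
Certifying cut of size 3: {Well→P2, Well→P3, Well→Ref}.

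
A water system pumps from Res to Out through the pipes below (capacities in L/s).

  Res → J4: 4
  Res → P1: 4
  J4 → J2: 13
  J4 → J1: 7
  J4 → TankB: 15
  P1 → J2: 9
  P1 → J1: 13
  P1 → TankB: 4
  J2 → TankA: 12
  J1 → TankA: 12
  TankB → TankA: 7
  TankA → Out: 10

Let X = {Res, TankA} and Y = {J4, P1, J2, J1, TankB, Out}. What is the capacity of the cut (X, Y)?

Edges leaving {Res, TankA}: Res→J4 (4), Res→P1 (4), TankA→Out (10).
Cut capacity = 4 + 4 + 10 = 18.

18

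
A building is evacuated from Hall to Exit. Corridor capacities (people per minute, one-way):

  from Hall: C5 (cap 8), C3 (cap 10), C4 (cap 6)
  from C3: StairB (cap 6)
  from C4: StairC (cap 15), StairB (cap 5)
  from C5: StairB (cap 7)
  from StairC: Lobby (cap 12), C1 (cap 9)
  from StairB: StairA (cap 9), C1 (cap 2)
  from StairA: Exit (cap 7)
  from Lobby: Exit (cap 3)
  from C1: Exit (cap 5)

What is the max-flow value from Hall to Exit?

Augment Hall→C3→StairB→StairA→Exit: bottleneck 6, flow now 6.
Augment Hall→C4→StairC→Lobby→Exit: bottleneck 3, flow now 9.
Augment Hall→C4→StairC→C1→Exit: bottleneck 3, flow now 12.
Augment Hall→C5→StairB→StairA→Exit: bottleneck 1, flow now 13.
Augment Hall→C5→StairB→C1→Exit: bottleneck 2, flow now 15.
No augmenting path remains; maximum flow = 15.
In the residual graph, reachable from Hall: {Hall, C3, C5, StairB, StairA}.
Min-cut edges: Hall→C4 (6), StairB→C1 (2), StairA→Exit (7); capacity 6 + 2 + 7 = 15.
This cut is saturated, so no flow can exceed 15.

15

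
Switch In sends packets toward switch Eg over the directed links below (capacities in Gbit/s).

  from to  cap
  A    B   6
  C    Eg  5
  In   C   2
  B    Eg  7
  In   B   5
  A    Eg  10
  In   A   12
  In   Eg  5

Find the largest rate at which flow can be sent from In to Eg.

24

Augment In→Eg: bottleneck 5, flow now 5.
Augment In→A→Eg: bottleneck 10, flow now 15.
Augment In→B→Eg: bottleneck 5, flow now 20.
Augment In→C→Eg: bottleneck 2, flow now 22.
Augment In→A→B→Eg: bottleneck 2, flow now 24.
No augmenting path remains; maximum flow = 24.
In the residual graph, reachable from In: {In}.
Min-cut edges: In→A (12), In→B (5), In→C (2), In→Eg (5); capacity 12 + 5 + 2 + 5 = 24.
This cut is saturated, so no flow can exceed 24.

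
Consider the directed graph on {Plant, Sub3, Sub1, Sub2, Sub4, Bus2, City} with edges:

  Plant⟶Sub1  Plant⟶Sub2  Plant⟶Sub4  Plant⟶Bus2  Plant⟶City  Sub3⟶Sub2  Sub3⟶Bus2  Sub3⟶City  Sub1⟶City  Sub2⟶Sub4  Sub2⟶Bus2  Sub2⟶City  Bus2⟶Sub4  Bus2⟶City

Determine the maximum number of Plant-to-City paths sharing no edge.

4

Assign every edge capacity 1; by Menger, the answer equals the max flow.
Path Plant→City (+1); total 1.
Path Plant→Sub1→City (+1); total 2.
Path Plant→Sub2→City (+1); total 3.
Path Plant→Bus2→City (+1); total 4.
No residual Plant→City path; max flow = 4.
Certifying cut of size 4: {Plant→Bus2, Plant→City, Plant→Sub1, Plant→Sub2}.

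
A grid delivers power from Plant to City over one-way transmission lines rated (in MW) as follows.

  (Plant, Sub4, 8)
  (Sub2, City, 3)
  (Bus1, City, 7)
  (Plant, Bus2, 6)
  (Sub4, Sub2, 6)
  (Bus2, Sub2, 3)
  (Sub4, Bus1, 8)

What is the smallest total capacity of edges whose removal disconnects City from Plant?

Augment Plant→Bus2→Sub2→City: bottleneck 3, flow now 3.
Augment Plant→Sub4→Bus1→City: bottleneck 7, flow now 10.
No augmenting path remains; maximum flow = 10.
By max-flow min-cut, the minimum cut capacity equals the max flow.
In the residual graph, reachable from Plant: {Plant, Bus2, Sub4, Sub2, Bus1}.
Min-cut edges: Sub2→City (3), Bus1→City (7); capacity 3 + 7 = 10.

10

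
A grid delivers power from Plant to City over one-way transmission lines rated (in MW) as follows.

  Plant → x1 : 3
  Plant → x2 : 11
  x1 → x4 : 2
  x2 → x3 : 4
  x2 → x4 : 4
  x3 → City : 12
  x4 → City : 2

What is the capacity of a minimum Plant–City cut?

Augment Plant→x1→x4→City: bottleneck 2, flow now 2.
Augment Plant→x2→x3→City: bottleneck 4, flow now 6.
No augmenting path remains; maximum flow = 6.
By max-flow min-cut, the minimum cut capacity equals the max flow.
In the residual graph, reachable from Plant: {Plant, x1, x2, x4}.
Min-cut edges: x2→x3 (4), x4→City (2); capacity 4 + 2 = 6.

6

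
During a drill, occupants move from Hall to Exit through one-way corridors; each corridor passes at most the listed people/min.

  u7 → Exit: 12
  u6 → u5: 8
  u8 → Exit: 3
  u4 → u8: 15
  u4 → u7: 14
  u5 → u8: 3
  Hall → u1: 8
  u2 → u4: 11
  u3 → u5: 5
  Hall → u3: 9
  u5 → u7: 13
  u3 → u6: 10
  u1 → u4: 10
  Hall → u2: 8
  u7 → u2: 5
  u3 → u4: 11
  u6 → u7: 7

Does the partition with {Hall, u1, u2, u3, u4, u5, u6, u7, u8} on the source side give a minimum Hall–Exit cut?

Yes — it is a minimum cut (capacity 15).

Given cut capacity: 12 + 3 = 15.
Augment Hall→u1→u4→u7→Exit: bottleneck 8, flow now 8.
Augment Hall→u2→u4→u7→Exit: bottleneck 4, flow now 12.
Augment Hall→u2→u4→u8→Exit: bottleneck 3, flow now 15.
No augmenting path remains; maximum flow = 15.
Cut capacity 15 equals the max flow, so it is a minimum cut.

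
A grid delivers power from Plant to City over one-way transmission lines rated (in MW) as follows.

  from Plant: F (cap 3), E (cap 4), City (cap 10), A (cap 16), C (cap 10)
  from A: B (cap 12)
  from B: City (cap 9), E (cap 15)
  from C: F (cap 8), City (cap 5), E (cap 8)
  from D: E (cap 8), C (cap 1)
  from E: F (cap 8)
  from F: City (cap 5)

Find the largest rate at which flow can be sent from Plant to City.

29

Augment Plant→City: bottleneck 10, flow now 10.
Augment Plant→C→City: bottleneck 5, flow now 15.
Augment Plant→F→City: bottleneck 3, flow now 18.
Augment Plant→A→B→City: bottleneck 9, flow now 27.
Augment Plant→C→F→City: bottleneck 2, flow now 29.
No augmenting path remains; maximum flow = 29.
In the residual graph, reachable from Plant: {Plant, A, B, C, E, F}.
Min-cut edges: Plant→City (10), B→City (9), C→City (5), F→City (5); capacity 10 + 9 + 5 + 5 = 29.
This cut is saturated, so no flow can exceed 29.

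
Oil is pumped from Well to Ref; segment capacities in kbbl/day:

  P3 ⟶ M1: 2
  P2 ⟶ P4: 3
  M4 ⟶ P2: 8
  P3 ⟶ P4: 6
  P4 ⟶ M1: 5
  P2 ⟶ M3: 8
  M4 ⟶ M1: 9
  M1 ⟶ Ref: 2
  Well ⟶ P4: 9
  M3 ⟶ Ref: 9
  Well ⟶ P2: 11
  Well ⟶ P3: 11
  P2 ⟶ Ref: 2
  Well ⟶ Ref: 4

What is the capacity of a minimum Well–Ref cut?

Augment Well→Ref: bottleneck 4, flow now 4.
Augment Well→P2→Ref: bottleneck 2, flow now 6.
Augment Well→P3→M1→Ref: bottleneck 2, flow now 8.
Augment Well→P2→M3→Ref: bottleneck 8, flow now 16.
No augmenting path remains; maximum flow = 16.
By max-flow min-cut, the minimum cut capacity equals the max flow.
In the residual graph, reachable from Well: {Well, P3, P2, P4, M1}.
Min-cut edges: Well→Ref (4), P2→M3 (8), P2→Ref (2), M1→Ref (2); capacity 4 + 8 + 2 + 2 = 16.

16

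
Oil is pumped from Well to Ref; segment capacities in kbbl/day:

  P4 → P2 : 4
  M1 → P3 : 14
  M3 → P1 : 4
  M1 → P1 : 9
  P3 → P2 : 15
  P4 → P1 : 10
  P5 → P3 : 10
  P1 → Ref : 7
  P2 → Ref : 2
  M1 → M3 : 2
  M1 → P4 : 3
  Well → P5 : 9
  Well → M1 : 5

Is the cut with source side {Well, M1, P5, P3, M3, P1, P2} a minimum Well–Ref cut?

No — its capacity is 12, but the minimum cut has capacity 7.

Given cut capacity: 3 + 7 + 2 = 12.
Augment Well→M1→P1→Ref: bottleneck 5, flow now 5.
Augment Well→P5→P3→P2→Ref: bottleneck 2, flow now 7.
No augmenting path remains; maximum flow = 7.
In the residual graph, reachable from Well: {Well, P5, P3, P2}.
Min-cut edges: Well→M1 (5), P2→Ref (2); capacity 5 + 2 = 7.
Cut capacity 12 exceeds the max flow 7, so it is not minimum.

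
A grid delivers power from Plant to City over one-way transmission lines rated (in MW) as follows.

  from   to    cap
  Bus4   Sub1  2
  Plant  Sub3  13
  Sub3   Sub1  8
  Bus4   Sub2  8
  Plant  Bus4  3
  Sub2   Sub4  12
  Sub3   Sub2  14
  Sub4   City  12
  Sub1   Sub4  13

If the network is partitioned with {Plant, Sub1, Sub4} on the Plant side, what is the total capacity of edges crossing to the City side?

Edges leaving {Plant, Sub1, Sub4}: Plant→Sub3 (13), Plant→Bus4 (3), Sub4→City (12).
Cut capacity = 13 + 3 + 12 = 28.

28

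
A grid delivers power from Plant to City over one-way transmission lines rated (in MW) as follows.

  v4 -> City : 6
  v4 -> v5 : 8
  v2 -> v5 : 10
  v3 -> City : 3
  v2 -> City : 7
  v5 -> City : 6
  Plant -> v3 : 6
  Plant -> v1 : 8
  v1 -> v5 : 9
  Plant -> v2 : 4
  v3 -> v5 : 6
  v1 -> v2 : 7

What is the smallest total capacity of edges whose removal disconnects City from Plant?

16

Augment Plant→v2→City: bottleneck 4, flow now 4.
Augment Plant→v3→City: bottleneck 3, flow now 7.
Augment Plant→v1→v2→City: bottleneck 3, flow now 10.
Augment Plant→v1→v5→City: bottleneck 5, flow now 15.
Augment Plant→v3→v5→City: bottleneck 1, flow now 16.
No augmenting path remains; maximum flow = 16.
By max-flow min-cut, the minimum cut capacity equals the max flow.
In the residual graph, reachable from Plant: {Plant, v1, v2, v3, v5}.
Min-cut edges: v2→City (7), v3→City (3), v5→City (6); capacity 7 + 3 + 6 = 16.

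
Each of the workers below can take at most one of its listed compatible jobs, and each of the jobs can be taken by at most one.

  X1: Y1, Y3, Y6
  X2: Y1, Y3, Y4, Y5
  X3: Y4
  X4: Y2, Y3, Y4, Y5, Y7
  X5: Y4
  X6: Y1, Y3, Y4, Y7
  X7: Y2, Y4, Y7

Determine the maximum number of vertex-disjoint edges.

6

Unit-capacity flow: source→left, listed edges, right→sink; max matching = max flow.
Augmenting path X1→Y1 (+1); matched 1.
Augmenting path X2→Y3 (+1); matched 2.
Augmenting path X3→Y4 (+1); matched 3.
Augmenting path X4→Y2 (+1); matched 4.
Augmenting path X6→Y7 (+1); matched 5.
Augmenting path X7→Y2→X4→Y5 (+1); matched 6.
No augmenting path remains; maximum matching = 6.
König certificate: {X1, X2, X4, X6, X7, Y4} is a vertex cover of size 6 (every listed pair touches it), so no matching can be larger.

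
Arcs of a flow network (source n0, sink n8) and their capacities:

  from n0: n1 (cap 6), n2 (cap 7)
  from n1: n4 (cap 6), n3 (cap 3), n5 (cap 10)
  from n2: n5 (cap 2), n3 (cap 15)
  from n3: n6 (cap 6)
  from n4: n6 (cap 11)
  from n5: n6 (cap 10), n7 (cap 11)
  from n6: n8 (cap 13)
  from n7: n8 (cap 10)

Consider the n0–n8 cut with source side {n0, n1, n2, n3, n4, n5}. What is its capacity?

38

Edges leaving {n0, n1, n2, n3, n4, n5}: n3→n6 (6), n4→n6 (11), n5→n6 (10), n5→n7 (11).
Cut capacity = 6 + 11 + 10 + 11 = 38.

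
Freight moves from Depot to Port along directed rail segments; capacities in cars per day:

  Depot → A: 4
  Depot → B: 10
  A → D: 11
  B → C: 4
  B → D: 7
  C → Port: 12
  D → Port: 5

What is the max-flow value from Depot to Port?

9

Augment Depot→A→D→Port: bottleneck 4, flow now 4.
Augment Depot→B→C→Port: bottleneck 4, flow now 8.
Augment Depot→B→D→Port: bottleneck 1, flow now 9.
No augmenting path remains; maximum flow = 9.
In the residual graph, reachable from Depot: {Depot, A, B, D}.
Min-cut edges: B→C (4), D→Port (5); capacity 4 + 5 = 9.
This cut is saturated, so no flow can exceed 9.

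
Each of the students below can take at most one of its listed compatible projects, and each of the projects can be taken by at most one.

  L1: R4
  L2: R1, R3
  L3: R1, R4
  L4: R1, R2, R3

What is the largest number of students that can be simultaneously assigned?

4

Unit-capacity flow: source→left, listed edges, right→sink; max matching = max flow.
Augmenting path L1→R4 (+1); matched 1.
Augmenting path L2→R1 (+1); matched 2.
Augmenting path L4→R2 (+1); matched 3.
Augmenting path L3→R1→L2→R3 (+1); matched 4.
No augmenting path remains; maximum matching = 4.
König certificate: {L1, L2, L3, L4} is a vertex cover of size 4 (every listed pair touches it), so no matching can be larger.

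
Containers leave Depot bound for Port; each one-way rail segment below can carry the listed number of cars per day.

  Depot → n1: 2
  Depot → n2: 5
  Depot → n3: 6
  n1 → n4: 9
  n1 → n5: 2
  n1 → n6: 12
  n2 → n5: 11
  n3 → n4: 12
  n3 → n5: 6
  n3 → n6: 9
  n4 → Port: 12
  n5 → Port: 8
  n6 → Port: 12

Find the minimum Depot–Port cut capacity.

13

Augment Depot→n1→n4→Port: bottleneck 2, flow now 2.
Augment Depot→n2→n5→Port: bottleneck 5, flow now 7.
Augment Depot→n3→n4→Port: bottleneck 6, flow now 13.
No augmenting path remains; maximum flow = 13.
By max-flow min-cut, the minimum cut capacity equals the max flow.
In the residual graph, reachable from Depot: {Depot}.
Min-cut edges: Depot→n1 (2), Depot→n2 (5), Depot→n3 (6); capacity 2 + 5 + 6 = 13.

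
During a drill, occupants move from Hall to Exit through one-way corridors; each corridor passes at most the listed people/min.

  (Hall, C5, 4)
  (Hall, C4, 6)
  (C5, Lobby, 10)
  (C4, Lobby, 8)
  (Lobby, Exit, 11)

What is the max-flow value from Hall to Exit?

10

Augment Hall→C5→Lobby→Exit: bottleneck 4, flow now 4.
Augment Hall→C4→Lobby→Exit: bottleneck 6, flow now 10.
No augmenting path remains; maximum flow = 10.
In the residual graph, reachable from Hall: {Hall}.
Min-cut edges: Hall→C5 (4), Hall→C4 (6); capacity 4 + 6 = 10.
This cut is saturated, so no flow can exceed 10.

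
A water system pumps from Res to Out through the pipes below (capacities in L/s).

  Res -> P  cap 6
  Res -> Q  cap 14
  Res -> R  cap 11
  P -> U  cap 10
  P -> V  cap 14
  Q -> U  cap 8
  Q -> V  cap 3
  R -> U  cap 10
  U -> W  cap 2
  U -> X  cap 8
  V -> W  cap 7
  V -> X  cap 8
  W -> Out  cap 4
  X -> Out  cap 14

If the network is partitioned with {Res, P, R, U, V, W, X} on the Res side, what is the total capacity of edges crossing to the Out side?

Edges leaving {Res, P, R, U, V, W, X}: Res→Q (14), W→Out (4), X→Out (14).
Cut capacity = 14 + 4 + 14 = 32.

32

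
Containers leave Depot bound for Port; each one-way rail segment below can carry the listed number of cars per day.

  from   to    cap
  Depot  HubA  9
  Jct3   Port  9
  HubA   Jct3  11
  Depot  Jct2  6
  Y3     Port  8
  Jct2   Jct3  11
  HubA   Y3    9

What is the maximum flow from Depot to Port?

15

Augment Depot→HubA→Jct3→Port: bottleneck 9, flow now 9.
Augment Depot→Jct2→Jct3→HubA→Y3→Port: bottleneck 6, flow now 15. (uses reverse residual edge)
No augmenting path remains; maximum flow = 15.
In the residual graph, reachable from Depot: {Depot}.
Min-cut edges: Depot→HubA (9), Depot→Jct2 (6); capacity 9 + 6 = 15.
This cut is saturated, so no flow can exceed 15.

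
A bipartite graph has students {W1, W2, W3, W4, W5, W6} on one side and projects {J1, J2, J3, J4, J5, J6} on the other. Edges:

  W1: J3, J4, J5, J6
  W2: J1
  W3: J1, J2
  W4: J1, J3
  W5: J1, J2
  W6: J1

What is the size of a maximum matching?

4

Unit-capacity flow: source→left, listed edges, right→sink; max matching = max flow.
Augmenting path W1→J3 (+1); matched 1.
Augmenting path W2→J1 (+1); matched 2.
Augmenting path W3→J2 (+1); matched 3.
Augmenting path W4→J3→W1→J4 (+1); matched 4.
No augmenting path remains; maximum matching = 4.
König certificate: {W1, W4, J1, J2} is a vertex cover of size 4 (every listed pair touches it), so no matching can be larger.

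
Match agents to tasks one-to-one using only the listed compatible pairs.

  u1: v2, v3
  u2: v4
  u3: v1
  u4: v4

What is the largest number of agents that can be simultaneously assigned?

3

Unit-capacity flow: source→left, listed edges, right→sink; max matching = max flow.
Augmenting path u1→v2 (+1); matched 1.
Augmenting path u2→v4 (+1); matched 2.
Augmenting path u3→v1 (+1); matched 3.
No augmenting path remains; maximum matching = 3.
König certificate: {u1, u3, v4} is a vertex cover of size 3 (every listed pair touches it), so no matching can be larger.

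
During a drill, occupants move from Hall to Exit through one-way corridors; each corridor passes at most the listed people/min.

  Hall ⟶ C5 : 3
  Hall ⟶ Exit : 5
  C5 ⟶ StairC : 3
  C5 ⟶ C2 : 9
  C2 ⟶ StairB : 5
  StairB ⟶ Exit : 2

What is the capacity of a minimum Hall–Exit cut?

7

Augment Hall→Exit: bottleneck 5, flow now 5.
Augment Hall→C5→C2→StairB→Exit: bottleneck 2, flow now 7.
No augmenting path remains; maximum flow = 7.
By max-flow min-cut, the minimum cut capacity equals the max flow.
In the residual graph, reachable from Hall: {Hall, C5, StairC, C2, StairB}.
Min-cut edges: Hall→Exit (5), StairB→Exit (2); capacity 5 + 2 = 7.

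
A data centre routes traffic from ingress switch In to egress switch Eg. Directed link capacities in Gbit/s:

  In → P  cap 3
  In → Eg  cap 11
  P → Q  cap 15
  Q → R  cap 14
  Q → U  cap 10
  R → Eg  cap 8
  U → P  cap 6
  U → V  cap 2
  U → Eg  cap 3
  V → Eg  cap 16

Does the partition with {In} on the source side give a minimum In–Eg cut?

Yes — it is a minimum cut (capacity 14).

Given cut capacity: 3 + 11 = 14.
Augment In→Eg: bottleneck 11, flow now 11.
Augment In→P→Q→R→Eg: bottleneck 3, flow now 14.
No augmenting path remains; maximum flow = 14.
Cut capacity 14 equals the max flow, so it is a minimum cut.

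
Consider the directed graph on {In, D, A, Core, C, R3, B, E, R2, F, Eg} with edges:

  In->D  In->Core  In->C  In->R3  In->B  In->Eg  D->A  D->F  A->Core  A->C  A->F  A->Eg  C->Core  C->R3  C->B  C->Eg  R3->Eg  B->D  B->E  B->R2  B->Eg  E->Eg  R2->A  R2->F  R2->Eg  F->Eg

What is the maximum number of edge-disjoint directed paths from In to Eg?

Assign every edge capacity 1; by Menger, the answer equals the max flow.
Path In→Eg (+1); total 1.
Path In→C→Eg (+1); total 2.
Path In→R3→Eg (+1); total 3.
Path In→B→Eg (+1); total 4.
Path In→D→A→Eg (+1); total 5.
No residual In→Eg path; max flow = 5.
Certifying cut of size 5: {In→B, In→C, In→D, In→Eg, In→R3}.

5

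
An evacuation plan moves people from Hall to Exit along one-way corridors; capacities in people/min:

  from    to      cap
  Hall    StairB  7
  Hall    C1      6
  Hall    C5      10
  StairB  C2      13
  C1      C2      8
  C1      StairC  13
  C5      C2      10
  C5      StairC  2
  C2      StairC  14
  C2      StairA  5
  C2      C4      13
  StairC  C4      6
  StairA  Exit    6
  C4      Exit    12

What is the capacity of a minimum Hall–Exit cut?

Augment Hall→StairB→C2→StairA→Exit: bottleneck 5, flow now 5.
Augment Hall→StairB→C2→C4→Exit: bottleneck 2, flow now 7.
Augment Hall→C1→C2→C4→Exit: bottleneck 6, flow now 13.
Augment Hall→C5→C2→C4→Exit: bottleneck 4, flow now 17.
No augmenting path remains; maximum flow = 17.
By max-flow min-cut, the minimum cut capacity equals the max flow.
In the residual graph, reachable from Hall: {Hall, StairB, C1, C5, C2, StairC, C4}.
Min-cut edges: C2→StairA (5), C4→Exit (12); capacity 5 + 12 = 17.

17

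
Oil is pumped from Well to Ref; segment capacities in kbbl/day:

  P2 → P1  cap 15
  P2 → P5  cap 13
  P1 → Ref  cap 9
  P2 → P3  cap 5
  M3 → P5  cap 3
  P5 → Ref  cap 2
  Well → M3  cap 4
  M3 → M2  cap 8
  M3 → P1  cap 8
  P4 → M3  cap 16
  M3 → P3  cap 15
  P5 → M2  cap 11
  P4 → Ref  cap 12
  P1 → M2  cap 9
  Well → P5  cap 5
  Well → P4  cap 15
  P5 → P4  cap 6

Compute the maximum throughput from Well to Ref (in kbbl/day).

Augment Well→P4→Ref: bottleneck 12, flow now 12.
Augment Well→P5→Ref: bottleneck 2, flow now 14.
Augment Well→M3→P1→Ref: bottleneck 4, flow now 18.
Augment Well→P4→M3→P1→Ref: bottleneck 3, flow now 21.
Augment Well→P5→P4→M3→P1→Ref: bottleneck 1, flow now 22.
No augmenting path remains; maximum flow = 22.
In the residual graph, reachable from Well: {Well, P4, M3, P5, P3, M2}.
Min-cut edges: P4→Ref (12), M3→P1 (8), P5→Ref (2); capacity 12 + 8 + 2 = 22.
This cut is saturated, so no flow can exceed 22.

22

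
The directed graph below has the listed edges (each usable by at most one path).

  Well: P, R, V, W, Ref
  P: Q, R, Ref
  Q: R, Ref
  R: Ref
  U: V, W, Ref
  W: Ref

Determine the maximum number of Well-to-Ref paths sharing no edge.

4

Assign every edge capacity 1; by Menger, the answer equals the max flow.
Path Well→Ref (+1); total 1.
Path Well→P→Ref (+1); total 2.
Path Well→R→Ref (+1); total 3.
Path Well→W→Ref (+1); total 4.
No residual Well→Ref path; max flow = 4.
Certifying cut of size 4: {Well→P, Well→R, Well→Ref, Well→W}.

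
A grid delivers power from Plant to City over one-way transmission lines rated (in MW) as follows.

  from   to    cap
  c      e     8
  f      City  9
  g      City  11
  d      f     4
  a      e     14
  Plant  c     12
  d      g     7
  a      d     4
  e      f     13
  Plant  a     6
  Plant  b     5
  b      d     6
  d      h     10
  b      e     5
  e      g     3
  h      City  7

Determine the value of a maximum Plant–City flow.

19

Augment Plant→a→d→f→City: bottleneck 4, flow now 4.
Augment Plant→a→e→f→City: bottleneck 2, flow now 6.
Augment Plant→b→d→g→City: bottleneck 5, flow now 11.
Augment Plant→c→e→f→City: bottleneck 3, flow now 14.
Augment Plant→c→e→g→City: bottleneck 3, flow now 17.
Augment Plant→c→e→f→d→g→City: bottleneck 2, flow now 19. (uses reverse residual edge)
No augmenting path remains; maximum flow = 19.
In the residual graph, reachable from Plant: {Plant, c}.
Min-cut edges: Plant→a (6), Plant→b (5), c→e (8); capacity 6 + 5 + 8 = 19.
This cut is saturated, so no flow can exceed 19.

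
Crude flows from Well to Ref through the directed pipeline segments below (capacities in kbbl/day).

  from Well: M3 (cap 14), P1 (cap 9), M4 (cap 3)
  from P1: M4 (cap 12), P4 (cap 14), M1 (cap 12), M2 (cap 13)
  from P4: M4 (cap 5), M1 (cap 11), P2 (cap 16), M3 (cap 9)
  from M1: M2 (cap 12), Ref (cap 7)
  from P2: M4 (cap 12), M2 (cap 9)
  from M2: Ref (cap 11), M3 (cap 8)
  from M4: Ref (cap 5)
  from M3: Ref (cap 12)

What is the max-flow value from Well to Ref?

Augment Well→M4→Ref: bottleneck 3, flow now 3.
Augment Well→M3→Ref: bottleneck 12, flow now 15.
Augment Well→P1→M1→Ref: bottleneck 7, flow now 22.
Augment Well→P1→M2→Ref: bottleneck 2, flow now 24.
No augmenting path remains; maximum flow = 24.
In the residual graph, reachable from Well: {Well, M3}.
Min-cut edges: Well→P1 (9), Well→M4 (3), M3→Ref (12); capacity 9 + 3 + 12 = 24.
This cut is saturated, so no flow can exceed 24.

24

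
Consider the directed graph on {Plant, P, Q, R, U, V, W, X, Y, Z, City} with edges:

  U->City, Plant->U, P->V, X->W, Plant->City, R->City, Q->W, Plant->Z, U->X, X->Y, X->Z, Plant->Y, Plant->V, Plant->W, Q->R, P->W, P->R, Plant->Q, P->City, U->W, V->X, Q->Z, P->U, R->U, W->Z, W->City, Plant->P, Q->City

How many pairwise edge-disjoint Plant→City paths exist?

5

Assign every edge capacity 1; by Menger, the answer equals the max flow.
Path Plant→City (+1); total 1.
Path Plant→P→City (+1); total 2.
Path Plant→Q→City (+1); total 3.
Path Plant→U→City (+1); total 4.
Path Plant→W→City (+1); total 5.
No residual Plant→City path; max flow = 5.
Certifying cut of size 5: {Plant→City, Plant→P, Plant→Q, Plant→U, W→City}.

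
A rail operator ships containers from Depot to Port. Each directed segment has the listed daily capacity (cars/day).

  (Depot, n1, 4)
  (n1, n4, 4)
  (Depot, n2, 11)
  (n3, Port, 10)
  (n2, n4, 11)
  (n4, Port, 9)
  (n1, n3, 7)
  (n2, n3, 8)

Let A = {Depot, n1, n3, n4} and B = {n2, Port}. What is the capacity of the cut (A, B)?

Edges leaving {Depot, n1, n3, n4}: Depot→n2 (11), n3→Port (10), n4→Port (9).
Cut capacity = 11 + 10 + 9 = 30.

30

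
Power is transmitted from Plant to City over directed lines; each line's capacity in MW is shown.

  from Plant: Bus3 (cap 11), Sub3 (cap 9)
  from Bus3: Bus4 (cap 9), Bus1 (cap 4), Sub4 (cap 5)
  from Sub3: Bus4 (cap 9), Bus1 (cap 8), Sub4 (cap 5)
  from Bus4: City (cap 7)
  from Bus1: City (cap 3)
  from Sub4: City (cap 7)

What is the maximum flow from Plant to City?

17

Augment Plant→Bus3→Bus4→City: bottleneck 7, flow now 7.
Augment Plant→Bus3→Bus1→City: bottleneck 3, flow now 10.
Augment Plant→Bus3→Sub4→City: bottleneck 1, flow now 11.
Augment Plant→Sub3→Sub4→City: bottleneck 5, flow now 16.
Augment Plant→Sub3→Bus4→Bus3→Sub4→City: bottleneck 1, flow now 17. (uses reverse residual edge)
No augmenting path remains; maximum flow = 17.
In the residual graph, reachable from Plant: {Plant, Bus3, Sub3, Bus4, Bus1, Sub4}.
Min-cut edges: Bus4→City (7), Bus1→City (3), Sub4→City (7); capacity 7 + 3 + 7 = 17.
This cut is saturated, so no flow can exceed 17.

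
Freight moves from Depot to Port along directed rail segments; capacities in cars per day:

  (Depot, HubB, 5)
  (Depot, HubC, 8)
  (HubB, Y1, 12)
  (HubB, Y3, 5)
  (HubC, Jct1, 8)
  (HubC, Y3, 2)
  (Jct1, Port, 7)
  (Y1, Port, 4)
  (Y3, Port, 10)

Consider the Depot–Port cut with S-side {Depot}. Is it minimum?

Given cut capacity: 5 + 8 = 13.
Augment Depot→HubB→Y1→Port: bottleneck 4, flow now 4.
Augment Depot→HubB→Y3→Port: bottleneck 1, flow now 5.
Augment Depot→HubC→Jct1→Port: bottleneck 7, flow now 12.
Augment Depot→HubC→Y3→Port: bottleneck 1, flow now 13.
No augmenting path remains; maximum flow = 13.
Cut capacity 13 equals the max flow, so it is a minimum cut.

Yes — it is a minimum cut (capacity 13).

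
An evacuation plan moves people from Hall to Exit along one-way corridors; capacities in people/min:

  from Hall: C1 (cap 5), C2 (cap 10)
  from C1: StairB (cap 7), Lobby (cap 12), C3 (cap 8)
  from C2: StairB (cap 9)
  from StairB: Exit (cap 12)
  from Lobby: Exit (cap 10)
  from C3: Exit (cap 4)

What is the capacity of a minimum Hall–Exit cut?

Augment Hall→C1→StairB→Exit: bottleneck 5, flow now 5.
Augment Hall→C2→StairB→Exit: bottleneck 7, flow now 12.
Augment Hall→C2→StairB→C1→Lobby→Exit: bottleneck 2, flow now 14. (uses reverse residual edge)
No augmenting path remains; maximum flow = 14.
By max-flow min-cut, the minimum cut capacity equals the max flow.
In the residual graph, reachable from Hall: {Hall, C2}.
Min-cut edges: Hall→C1 (5), C2→StairB (9); capacity 5 + 9 = 14.

14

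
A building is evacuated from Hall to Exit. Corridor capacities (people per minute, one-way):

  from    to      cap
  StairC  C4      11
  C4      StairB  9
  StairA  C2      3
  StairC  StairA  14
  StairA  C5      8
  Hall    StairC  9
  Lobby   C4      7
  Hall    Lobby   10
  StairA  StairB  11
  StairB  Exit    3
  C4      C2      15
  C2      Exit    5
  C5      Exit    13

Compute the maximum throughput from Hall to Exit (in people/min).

Augment Hall→Lobby→C4→C2→Exit: bottleneck 5, flow now 5.
Augment Hall→Lobby→C4→StairB→Exit: bottleneck 2, flow now 7.
Augment Hall→StairC→C4→StairB→Exit: bottleneck 1, flow now 8.
Augment Hall→StairC→StairA→C5→Exit: bottleneck 8, flow now 16.
No augmenting path remains; maximum flow = 16.
In the residual graph, reachable from Hall: {Hall, Lobby}.
Min-cut edges: Hall→StairC (9), Lobby→C4 (7); capacity 9 + 7 = 16.
This cut is saturated, so no flow can exceed 16.

16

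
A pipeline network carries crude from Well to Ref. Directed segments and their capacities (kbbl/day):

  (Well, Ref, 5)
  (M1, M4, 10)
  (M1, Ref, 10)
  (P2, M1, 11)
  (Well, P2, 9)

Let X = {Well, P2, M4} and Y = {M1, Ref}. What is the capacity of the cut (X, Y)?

Edges leaving {Well, P2, M4}: Well→Ref (5), P2→M1 (11).
Cut capacity = 5 + 11 = 16.

16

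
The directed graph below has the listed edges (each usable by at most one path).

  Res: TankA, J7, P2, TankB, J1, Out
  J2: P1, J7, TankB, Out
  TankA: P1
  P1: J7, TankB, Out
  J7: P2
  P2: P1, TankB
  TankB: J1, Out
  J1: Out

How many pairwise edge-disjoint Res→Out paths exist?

4

Assign every edge capacity 1; by Menger, the answer equals the max flow.
Path Res→Out (+1); total 1.
Path Res→TankB→Out (+1); total 2.
Path Res→J1→Out (+1); total 3.
Path Res→TankA→P1→Out (+1); total 4.
No residual Res→Out path; max flow = 4.
Certifying cut of size 4: {J1→Out, P1→Out, Res→Out, TankB→Out}.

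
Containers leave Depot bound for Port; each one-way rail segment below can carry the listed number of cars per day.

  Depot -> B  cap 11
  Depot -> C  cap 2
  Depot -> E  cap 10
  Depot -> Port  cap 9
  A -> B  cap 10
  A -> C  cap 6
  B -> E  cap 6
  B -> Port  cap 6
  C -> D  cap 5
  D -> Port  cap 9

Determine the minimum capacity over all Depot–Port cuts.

Augment Depot→Port: bottleneck 9, flow now 9.
Augment Depot→B→Port: bottleneck 6, flow now 15.
Augment Depot→C→D→Port: bottleneck 2, flow now 17.
No augmenting path remains; maximum flow = 17.
By max-flow min-cut, the minimum cut capacity equals the max flow.
In the residual graph, reachable from Depot: {Depot, B, E}.
Min-cut edges: Depot→C (2), Depot→Port (9), B→Port (6); capacity 2 + 9 + 6 = 17.

17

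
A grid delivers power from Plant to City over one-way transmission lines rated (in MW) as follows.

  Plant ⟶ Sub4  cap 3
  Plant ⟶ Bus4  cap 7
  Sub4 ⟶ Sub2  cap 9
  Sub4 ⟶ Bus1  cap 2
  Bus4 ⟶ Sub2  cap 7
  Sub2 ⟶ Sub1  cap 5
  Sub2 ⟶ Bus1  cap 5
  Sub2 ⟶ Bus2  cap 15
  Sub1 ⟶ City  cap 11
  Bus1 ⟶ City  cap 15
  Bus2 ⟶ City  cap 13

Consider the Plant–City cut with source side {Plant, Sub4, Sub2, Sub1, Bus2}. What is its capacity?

Edges leaving {Plant, Sub4, Sub2, Sub1, Bus2}: Plant→Bus4 (7), Sub4→Bus1 (2), Sub2→Bus1 (5), Sub1→City (11), Bus2→City (13).
Cut capacity = 7 + 2 + 5 + 11 + 13 = 38.

38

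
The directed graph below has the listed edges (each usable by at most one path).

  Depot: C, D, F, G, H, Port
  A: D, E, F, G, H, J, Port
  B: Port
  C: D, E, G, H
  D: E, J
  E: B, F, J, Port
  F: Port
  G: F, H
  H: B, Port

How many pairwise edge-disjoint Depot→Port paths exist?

Assign every edge capacity 1; by Menger, the answer equals the max flow.
Path Depot→Port (+1); total 1.
Path Depot→F→Port (+1); total 2.
Path Depot→H→Port (+1); total 3.
Path Depot→C→E→Port (+1); total 4.
Path Depot→D→E→B→Port (+1); total 5.
No residual Depot→Port path; max flow = 5.
Certifying cut of size 5: {B→Port, Depot→Port, E→Port, F→Port, H→Port}.

5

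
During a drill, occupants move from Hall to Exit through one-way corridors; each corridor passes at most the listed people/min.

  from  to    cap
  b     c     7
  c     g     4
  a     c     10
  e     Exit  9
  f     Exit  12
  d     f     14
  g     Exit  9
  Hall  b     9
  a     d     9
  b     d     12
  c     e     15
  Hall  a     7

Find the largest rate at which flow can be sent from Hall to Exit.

16

Augment Hall→a→c→e→Exit: bottleneck 7, flow now 7.
Augment Hall→b→c→e→Exit: bottleneck 2, flow now 9.
Augment Hall→b→c→g→Exit: bottleneck 4, flow now 13.
Augment Hall→b→d→f→Exit: bottleneck 3, flow now 16.
No augmenting path remains; maximum flow = 16.
In the residual graph, reachable from Hall: {Hall}.
Min-cut edges: Hall→a (7), Hall→b (9); capacity 7 + 9 = 16.
This cut is saturated, so no flow can exceed 16.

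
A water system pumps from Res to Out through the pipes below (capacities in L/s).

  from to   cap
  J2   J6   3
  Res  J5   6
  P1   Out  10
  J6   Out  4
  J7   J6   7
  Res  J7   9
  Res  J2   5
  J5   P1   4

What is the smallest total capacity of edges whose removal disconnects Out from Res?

Augment Res→J2→J6→Out: bottleneck 3, flow now 3.
Augment Res→J5→P1→Out: bottleneck 4, flow now 7.
Augment Res→J7→J6→Out: bottleneck 1, flow now 8.
No augmenting path remains; maximum flow = 8.
By max-flow min-cut, the minimum cut capacity equals the max flow.
In the residual graph, reachable from Res: {Res, J2, J5, J7, J6}.
Min-cut edges: J5→P1 (4), J6→Out (4); capacity 4 + 4 = 8.

8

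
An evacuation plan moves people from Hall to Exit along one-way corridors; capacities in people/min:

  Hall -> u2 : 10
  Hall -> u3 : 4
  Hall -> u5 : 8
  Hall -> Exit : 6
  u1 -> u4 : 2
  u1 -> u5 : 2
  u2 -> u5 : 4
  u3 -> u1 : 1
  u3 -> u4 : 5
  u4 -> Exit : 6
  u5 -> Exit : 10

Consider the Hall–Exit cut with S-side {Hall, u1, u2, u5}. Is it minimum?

Given cut capacity: 4 + 6 + 2 + 10 = 22.
Augment Hall→Exit: bottleneck 6, flow now 6.
Augment Hall→u5→Exit: bottleneck 8, flow now 14.
Augment Hall→u2→u5→Exit: bottleneck 2, flow now 16.
Augment Hall→u3→u4→Exit: bottleneck 4, flow now 20.
No augmenting path remains; maximum flow = 20.
In the residual graph, reachable from Hall: {Hall, u2, u5}.
Min-cut edges: Hall→u3 (4), Hall→Exit (6), u5→Exit (10); capacity 4 + 6 + 10 = 20.
Cut capacity 22 exceeds the max flow 20, so it is not minimum.

No — its capacity is 22, but the minimum cut has capacity 20.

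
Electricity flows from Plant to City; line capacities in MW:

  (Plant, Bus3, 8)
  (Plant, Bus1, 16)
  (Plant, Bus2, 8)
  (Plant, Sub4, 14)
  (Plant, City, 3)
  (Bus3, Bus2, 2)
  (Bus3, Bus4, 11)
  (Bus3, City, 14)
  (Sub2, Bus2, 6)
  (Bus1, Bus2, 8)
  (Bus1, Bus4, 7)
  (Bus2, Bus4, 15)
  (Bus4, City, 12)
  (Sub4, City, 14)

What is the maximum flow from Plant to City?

Augment Plant→City: bottleneck 3, flow now 3.
Augment Plant→Bus3→City: bottleneck 8, flow now 11.
Augment Plant→Sub4→City: bottleneck 14, flow now 25.
Augment Plant→Bus1→Bus4→City: bottleneck 7, flow now 32.
Augment Plant→Bus2→Bus4→City: bottleneck 5, flow now 37.
No augmenting path remains; maximum flow = 37.
In the residual graph, reachable from Plant: {Plant, Bus1, Bus2, Bus4}.
Min-cut edges: Plant→Bus3 (8), Plant→Sub4 (14), Plant→City (3), Bus4→City (12); capacity 8 + 14 + 3 + 12 = 37.
This cut is saturated, so no flow can exceed 37.

37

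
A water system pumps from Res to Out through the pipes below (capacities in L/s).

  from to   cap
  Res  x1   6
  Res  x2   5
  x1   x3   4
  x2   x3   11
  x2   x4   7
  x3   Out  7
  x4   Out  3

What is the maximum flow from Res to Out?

Augment Res→x1→x3→Out: bottleneck 4, flow now 4.
Augment Res→x2→x3→Out: bottleneck 3, flow now 7.
Augment Res→x2→x4→Out: bottleneck 2, flow now 9.
No augmenting path remains; maximum flow = 9.
In the residual graph, reachable from Res: {Res, x1}.
Min-cut edges: Res→x2 (5), x1→x3 (4); capacity 5 + 4 = 9.
This cut is saturated, so no flow can exceed 9.

9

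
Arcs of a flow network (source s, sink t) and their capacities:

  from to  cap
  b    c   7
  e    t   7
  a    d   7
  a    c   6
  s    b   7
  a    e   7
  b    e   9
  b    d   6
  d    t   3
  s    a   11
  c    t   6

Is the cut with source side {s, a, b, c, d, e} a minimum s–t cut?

Yes — it is a minimum cut (capacity 16).

Given cut capacity: 6 + 3 + 7 = 16.
Augment s→a→c→t: bottleneck 6, flow now 6.
Augment s→a→d→t: bottleneck 3, flow now 9.
Augment s→a→e→t: bottleneck 2, flow now 11.
Augment s→b→e→t: bottleneck 5, flow now 16.
No augmenting path remains; maximum flow = 16.
Cut capacity 16 equals the max flow, so it is a minimum cut.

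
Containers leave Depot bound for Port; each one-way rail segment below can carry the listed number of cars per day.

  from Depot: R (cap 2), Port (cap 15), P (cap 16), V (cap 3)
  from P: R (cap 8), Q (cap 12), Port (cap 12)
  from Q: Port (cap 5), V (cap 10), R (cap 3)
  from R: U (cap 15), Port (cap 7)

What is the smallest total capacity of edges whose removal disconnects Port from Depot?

Augment Depot→Port: bottleneck 15, flow now 15.
Augment Depot→P→Port: bottleneck 12, flow now 27.
Augment Depot→R→Port: bottleneck 2, flow now 29.
Augment Depot→P→Q→Port: bottleneck 4, flow now 33.
No augmenting path remains; maximum flow = 33.
By max-flow min-cut, the minimum cut capacity equals the max flow.
In the residual graph, reachable from Depot: {Depot, V}.
Min-cut edges: Depot→P (16), Depot→R (2), Depot→Port (15); capacity 16 + 2 + 15 = 33.

33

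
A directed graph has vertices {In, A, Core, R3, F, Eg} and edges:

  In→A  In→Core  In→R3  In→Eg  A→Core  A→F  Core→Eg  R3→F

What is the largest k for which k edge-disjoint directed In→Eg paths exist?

2

Assign every edge capacity 1; by Menger, the answer equals the max flow.
Path In→Eg (+1); total 1.
Path In→Core→Eg (+1); total 2.
No residual In→Eg path; max flow = 2.
Certifying cut of size 2: {Core→Eg, In→Eg}.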